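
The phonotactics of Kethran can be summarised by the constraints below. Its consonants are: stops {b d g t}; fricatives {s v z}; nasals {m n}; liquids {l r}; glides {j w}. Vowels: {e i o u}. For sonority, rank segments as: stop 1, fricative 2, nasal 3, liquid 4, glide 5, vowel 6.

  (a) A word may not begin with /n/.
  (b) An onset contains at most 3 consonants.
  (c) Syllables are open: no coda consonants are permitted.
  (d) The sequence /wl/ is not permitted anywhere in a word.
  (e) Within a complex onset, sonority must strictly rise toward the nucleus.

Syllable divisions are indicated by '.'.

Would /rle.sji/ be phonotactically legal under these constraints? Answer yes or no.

/rle.sji/ — violates constraint (e): syllable 1 onset /rl/: /r/ (liquid, 4) → /l/ (liquid, 4) does not rise → phonotactically illegal

no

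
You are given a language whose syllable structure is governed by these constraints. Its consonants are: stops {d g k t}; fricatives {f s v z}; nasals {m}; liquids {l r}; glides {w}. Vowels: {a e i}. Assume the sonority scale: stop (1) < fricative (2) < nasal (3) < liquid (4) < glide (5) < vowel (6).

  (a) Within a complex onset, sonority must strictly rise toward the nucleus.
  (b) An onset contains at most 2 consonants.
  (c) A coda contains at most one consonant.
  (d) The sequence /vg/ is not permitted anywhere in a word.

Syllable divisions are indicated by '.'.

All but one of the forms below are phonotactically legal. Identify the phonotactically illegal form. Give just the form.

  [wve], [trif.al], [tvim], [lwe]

[wve] — violates constraint (a): syllable 1 onset /wv/: /w/ (glide, 5) → /v/ (fricative, 2) does not rise → phonotactically illegal
[trif.al] — σ1 onset /tr/ (1→4 rises), coda /f/ ok; σ2 onset /∅/, coda /l/ ok → phonotactically legal
[tvim] — σ1 onset /tv/ (1→2 rises), coda /m/ ok → phonotactically legal
[lwe] — σ1 onset /lw/ (4→5 rises), coda /∅/ ok → phonotactically legal

[wve]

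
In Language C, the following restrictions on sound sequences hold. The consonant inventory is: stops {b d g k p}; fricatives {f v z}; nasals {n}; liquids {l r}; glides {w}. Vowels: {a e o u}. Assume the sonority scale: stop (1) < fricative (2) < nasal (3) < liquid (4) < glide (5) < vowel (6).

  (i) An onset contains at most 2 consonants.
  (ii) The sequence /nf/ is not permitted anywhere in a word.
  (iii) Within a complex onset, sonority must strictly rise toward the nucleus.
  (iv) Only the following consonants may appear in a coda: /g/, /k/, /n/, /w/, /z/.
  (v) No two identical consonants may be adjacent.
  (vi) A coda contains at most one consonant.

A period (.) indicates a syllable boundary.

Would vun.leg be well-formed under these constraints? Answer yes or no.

yes

vun.leg — σ1 onset /v/, coda /n/ ok; σ2 onset /l/, coda /g/ ok → well-formed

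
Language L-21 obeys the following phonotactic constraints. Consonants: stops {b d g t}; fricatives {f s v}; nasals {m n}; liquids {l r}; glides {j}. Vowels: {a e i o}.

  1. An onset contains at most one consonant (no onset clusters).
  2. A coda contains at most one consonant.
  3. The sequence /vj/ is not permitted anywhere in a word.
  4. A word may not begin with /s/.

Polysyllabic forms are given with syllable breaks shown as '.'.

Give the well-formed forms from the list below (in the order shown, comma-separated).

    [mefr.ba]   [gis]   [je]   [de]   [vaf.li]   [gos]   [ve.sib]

[gis], [je], [de], [vaf.li], [gos], [ve.sib]

[mefr.ba] — violates constraint 2: syllable 1 coda /fr/ has 2 consonants (> 1) → ill-formed
[gis] — σ1 onset /g/, coda /s/ ok → well-formed
[je] — σ1 onset /j/, coda /∅/ ok → well-formed
[de] — σ1 onset /d/, coda /∅/ ok → well-formed
[vaf.li] — σ1 onset /v/, coda /f/ ok; σ2 onset /l/, coda /∅/ ok → well-formed
[gos] — σ1 onset /g/, coda /s/ ok → well-formed
[ve.sib] — σ1 onset /v/, coda /∅/ ok; σ2 onset /s/, coda /b/ ok → well-formed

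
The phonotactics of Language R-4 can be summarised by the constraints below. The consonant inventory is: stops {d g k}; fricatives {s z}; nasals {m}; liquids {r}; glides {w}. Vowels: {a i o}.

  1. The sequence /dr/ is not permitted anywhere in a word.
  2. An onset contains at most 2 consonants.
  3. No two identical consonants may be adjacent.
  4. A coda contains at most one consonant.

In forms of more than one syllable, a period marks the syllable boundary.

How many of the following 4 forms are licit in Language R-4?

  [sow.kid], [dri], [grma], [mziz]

[sow.kid] — σ1 onset /s/, coda /w/ ok; σ2 onset /k/, coda /d/ ok → licit
[dri] — violates constraint 1: contains banned sequence /dr/ → illicit
[grma] — violates constraint 2: syllable 1 onset /grm/ has 3 consonants (> 2) → illicit
[mziz] — σ1 onset /mz/ (2C), coda /z/ ok → licit
Licit: [sow.kid], [mziz] → 2.

2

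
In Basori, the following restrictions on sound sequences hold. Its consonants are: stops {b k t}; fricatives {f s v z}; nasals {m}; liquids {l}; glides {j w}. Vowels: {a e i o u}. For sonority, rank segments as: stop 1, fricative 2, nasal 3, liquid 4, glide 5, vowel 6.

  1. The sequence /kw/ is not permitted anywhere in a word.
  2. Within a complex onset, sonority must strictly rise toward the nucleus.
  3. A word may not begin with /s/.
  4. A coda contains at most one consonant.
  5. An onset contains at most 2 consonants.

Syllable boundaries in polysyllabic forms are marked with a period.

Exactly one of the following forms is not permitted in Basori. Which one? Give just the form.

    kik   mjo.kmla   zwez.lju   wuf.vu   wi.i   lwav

kik — σ1 onset /k/, coda /k/ ok → permitted
mjo.kmla — violates constraint 5: syllable 2 onset /kml/ has 3 consonants (> 2) → not permitted
zwez.lju — σ1 onset /zw/ (2→5 rises), coda /z/ ok; σ2 onset /lj/ (4→5 rises), coda /∅/ ok → permitted
wuf.vu — σ1 onset /w/, coda /f/ ok; σ2 onset /v/, coda /∅/ ok → permitted
wi.i — σ1 onset /w/, coda /∅/ ok; σ2 onset /∅/, coda /∅/ ok → permitted
lwav — σ1 onset /lw/ (4→5 rises), coda /v/ ok → permitted

mjo.kmla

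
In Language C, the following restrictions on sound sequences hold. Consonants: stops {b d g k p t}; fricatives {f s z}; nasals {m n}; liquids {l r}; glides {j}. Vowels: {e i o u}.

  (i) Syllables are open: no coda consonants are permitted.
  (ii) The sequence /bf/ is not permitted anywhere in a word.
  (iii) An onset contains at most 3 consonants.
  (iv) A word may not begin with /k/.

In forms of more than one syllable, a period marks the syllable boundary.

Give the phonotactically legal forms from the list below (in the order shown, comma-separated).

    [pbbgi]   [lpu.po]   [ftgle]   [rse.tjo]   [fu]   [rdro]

[pbbgi] — violates constraint (iii): syllable 1 onset /pbbg/ has 4 consonants (> 3) → phonotactically illegal
[lpu.po] — σ1 onset /lp/ (2C), coda /∅/ ok; σ2 onset /p/, coda /∅/ ok → phonotactically legal
[ftgle] — violates constraint (iii): syllable 1 onset /ftgl/ has 4 consonants (> 3) → phonotactically illegal
[rse.tjo] — σ1 onset /rs/ (2C), coda /∅/ ok; σ2 onset /tj/ (2C), coda /∅/ ok → phonotactically legal
[fu] — σ1 onset /f/, coda /∅/ ok → phonotactically legal
[rdro] — σ1 onset /rdr/ (3C), coda /∅/ ok → phonotactically legal

[lpu.po], [rse.tjo], [fu], [rdro]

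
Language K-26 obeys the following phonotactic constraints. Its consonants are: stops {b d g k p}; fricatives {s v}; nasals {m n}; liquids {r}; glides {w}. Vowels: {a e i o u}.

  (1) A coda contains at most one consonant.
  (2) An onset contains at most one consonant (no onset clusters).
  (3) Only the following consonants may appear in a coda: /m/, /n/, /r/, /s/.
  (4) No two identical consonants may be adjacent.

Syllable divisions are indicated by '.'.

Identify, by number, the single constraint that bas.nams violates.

1

bas.nams: syllable 2 coda /ms/ has 2 consonants (> 1).
This is a violation of constraint 1: "A coda contains at most one consonant."
The remaining constraints (2, 3, 4) are satisfied.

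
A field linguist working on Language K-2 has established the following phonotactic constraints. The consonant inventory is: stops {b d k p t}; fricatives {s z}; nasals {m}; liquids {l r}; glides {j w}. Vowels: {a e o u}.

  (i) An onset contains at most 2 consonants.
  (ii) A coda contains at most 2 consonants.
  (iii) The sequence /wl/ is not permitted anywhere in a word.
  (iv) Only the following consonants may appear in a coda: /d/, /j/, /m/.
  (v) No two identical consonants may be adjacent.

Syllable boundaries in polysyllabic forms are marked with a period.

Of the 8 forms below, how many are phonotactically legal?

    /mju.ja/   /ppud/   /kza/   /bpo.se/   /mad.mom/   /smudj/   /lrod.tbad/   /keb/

6

/mju.ja/ — σ1 onset /mj/ (2C), coda /∅/ ok; σ2 onset /j/, coda /∅/ ok → phonotactically legal
/ppud/ — violates constraint (v): adjacent identical consonants /pp/ → phonotactically illegal
/kza/ — σ1 onset /kz/ (2C), coda /∅/ ok → phonotactically legal
/bpo.se/ — σ1 onset /bp/ (2C), coda /∅/ ok; σ2 onset /s/, coda /∅/ ok → phonotactically legal
/mad.mom/ — σ1 onset /m/, coda /d/ ok; σ2 onset /m/, coda /m/ ok → phonotactically legal
/smudj/ — σ1 onset /sm/ (2C), coda /dj/ (2C) ok → phonotactically legal
/lrod.tbad/ — σ1 onset /lr/ (2C), coda /d/ ok; σ2 onset /tb/ (2C), coda /d/ ok → phonotactically legal
/keb/ — violates constraint (iv): syllable 1 coda contains /b/, which is not a licensed coda consonant → phonotactically illegal
Phonotactically legal: /mju.ja/, /kza/, /bpo.se/, /mad.mom/, /smudj/, /lrod.tbad/ → 6.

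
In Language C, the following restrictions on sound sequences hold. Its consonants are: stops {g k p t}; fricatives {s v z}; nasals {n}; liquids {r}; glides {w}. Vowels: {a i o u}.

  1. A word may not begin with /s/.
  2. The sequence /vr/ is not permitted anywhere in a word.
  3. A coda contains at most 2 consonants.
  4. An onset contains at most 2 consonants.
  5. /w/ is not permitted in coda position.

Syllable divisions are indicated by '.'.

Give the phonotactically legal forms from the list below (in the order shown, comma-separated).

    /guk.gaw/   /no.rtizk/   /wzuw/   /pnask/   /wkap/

/guk.gaw/ — violates constraint 5: syllable 2 coda contains /w/ → phonotactically illegal
/no.rtizk/ — σ1 onset /n/, coda /∅/ ok; σ2 onset /rt/ (2C), coda /zk/ (2C) ok → phonotactically legal
/wzuw/ — violates constraint 5: syllable 1 coda contains /w/ → phonotactically illegal
/pnask/ — σ1 onset /pn/ (2C), coda /sk/ (2C) ok → phonotactically legal
/wkap/ — σ1 onset /wk/ (2C), coda /p/ ok → phonotactically legal

/no.rtizk/, /pnask/, /wkap/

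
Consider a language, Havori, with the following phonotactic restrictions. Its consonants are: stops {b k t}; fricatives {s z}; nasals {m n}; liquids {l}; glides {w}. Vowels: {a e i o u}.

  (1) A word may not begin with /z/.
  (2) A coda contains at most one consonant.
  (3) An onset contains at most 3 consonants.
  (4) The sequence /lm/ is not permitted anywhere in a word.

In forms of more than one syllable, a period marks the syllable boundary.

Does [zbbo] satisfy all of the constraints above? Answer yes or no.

no

[zbbo] — violates constraint 1: word begins with /z/ → illicit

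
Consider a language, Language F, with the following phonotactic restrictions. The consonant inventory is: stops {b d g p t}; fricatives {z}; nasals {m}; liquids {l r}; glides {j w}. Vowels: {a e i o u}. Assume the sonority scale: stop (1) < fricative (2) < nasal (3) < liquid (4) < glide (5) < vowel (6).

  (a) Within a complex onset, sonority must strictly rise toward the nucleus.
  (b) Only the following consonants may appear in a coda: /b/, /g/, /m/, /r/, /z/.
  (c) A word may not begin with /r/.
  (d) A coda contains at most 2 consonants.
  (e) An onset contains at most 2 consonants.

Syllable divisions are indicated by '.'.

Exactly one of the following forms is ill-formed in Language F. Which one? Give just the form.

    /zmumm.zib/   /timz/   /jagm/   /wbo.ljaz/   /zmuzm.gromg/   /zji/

/wbo.ljaz/

/zmumm.zib/ — σ1 onset /zm/ (2→3 rises), coda /mm/ (2C) ok; σ2 onset /z/, coda /b/ ok → well-formed
/timz/ — σ1 onset /t/, coda /mz/ (2C) ok → well-formed
/jagm/ — σ1 onset /j/, coda /gm/ (2C) ok → well-formed
/wbo.ljaz/ — violates constraint (a): syllable 1 onset /wb/: /w/ (glide, 5) → /b/ (stop, 1) does not rise → ill-formed
/zmuzm.gromg/ — σ1 onset /zm/ (2→3 rises), coda /zm/ (2C) ok; σ2 onset /gr/ (1→4 rises), coda /mg/ (2C) ok → well-formed
/zji/ — σ1 onset /zj/ (2→5 rises), coda /∅/ ok → well-formed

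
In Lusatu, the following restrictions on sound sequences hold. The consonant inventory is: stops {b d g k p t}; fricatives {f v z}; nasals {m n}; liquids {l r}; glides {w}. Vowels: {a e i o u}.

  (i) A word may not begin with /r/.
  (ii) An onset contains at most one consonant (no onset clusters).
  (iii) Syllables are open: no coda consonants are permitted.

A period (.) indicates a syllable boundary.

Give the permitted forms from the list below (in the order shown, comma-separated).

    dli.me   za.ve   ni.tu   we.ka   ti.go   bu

za.ve, ni.tu, we.ka, ti.go, bu

dli.me — violates constraint (ii): syllable 1 onset /dl/ has 2 consonants (> 1) → not permitted
za.ve — σ1 onset /z/, coda /∅/ ok; σ2 onset /v/, coda /∅/ ok → permitted
ni.tu — σ1 onset /n/, coda /∅/ ok; σ2 onset /t/, coda /∅/ ok → permitted
we.ka — σ1 onset /w/, coda /∅/ ok; σ2 onset /k/, coda /∅/ ok → permitted
ti.go — σ1 onset /t/, coda /∅/ ok; σ2 onset /g/, coda /∅/ ok → permitted
bu — σ1 onset /b/, coda /∅/ ok → permitted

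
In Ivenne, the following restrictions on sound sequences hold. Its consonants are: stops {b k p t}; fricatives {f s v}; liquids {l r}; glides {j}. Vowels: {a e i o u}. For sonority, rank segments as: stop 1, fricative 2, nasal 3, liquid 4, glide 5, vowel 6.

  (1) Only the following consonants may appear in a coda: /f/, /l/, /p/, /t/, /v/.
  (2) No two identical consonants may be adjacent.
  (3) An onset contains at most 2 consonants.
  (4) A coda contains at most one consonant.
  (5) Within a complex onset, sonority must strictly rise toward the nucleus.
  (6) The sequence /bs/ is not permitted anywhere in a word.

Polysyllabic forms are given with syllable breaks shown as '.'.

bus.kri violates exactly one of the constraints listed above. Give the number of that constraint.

1

bus.kri: syllable 1 coda contains /s/, which is not a licensed coda consonant.
This is a violation of constraint 1: "Only the following consonants may appear in a coda: /f/, /l/, /p/, /t/, /v/."
The remaining constraints (2, 3, 4, 5, 6) are satisfied.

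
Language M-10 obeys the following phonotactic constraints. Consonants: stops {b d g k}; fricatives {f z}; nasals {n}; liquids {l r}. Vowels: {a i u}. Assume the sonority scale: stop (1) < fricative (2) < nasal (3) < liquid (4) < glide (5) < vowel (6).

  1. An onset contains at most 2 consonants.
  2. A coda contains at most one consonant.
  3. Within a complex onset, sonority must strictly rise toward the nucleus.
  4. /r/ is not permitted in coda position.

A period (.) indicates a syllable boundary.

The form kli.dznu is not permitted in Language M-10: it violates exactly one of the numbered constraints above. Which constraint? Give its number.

kli.dznu: syllable 2 onset /dzn/ has 3 consonants (> 2).
This is a violation of constraint 1: "An onset contains at most 2 consonants."
The remaining constraints (2, 3, 4) are satisfied.

1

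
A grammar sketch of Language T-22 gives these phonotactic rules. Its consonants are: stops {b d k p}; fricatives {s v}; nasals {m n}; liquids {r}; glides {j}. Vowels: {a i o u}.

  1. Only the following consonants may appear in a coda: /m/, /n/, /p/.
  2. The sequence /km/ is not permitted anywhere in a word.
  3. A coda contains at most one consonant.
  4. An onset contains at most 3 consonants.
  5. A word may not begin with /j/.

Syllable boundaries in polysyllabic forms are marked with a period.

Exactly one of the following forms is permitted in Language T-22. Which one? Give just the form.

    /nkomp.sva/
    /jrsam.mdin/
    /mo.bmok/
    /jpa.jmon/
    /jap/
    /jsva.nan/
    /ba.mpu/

/ba.mpu/

/nkomp.sva/ — violates constraint 3: syllable 1 coda /mp/ has 2 consonants (> 1) → not permitted
/jrsam.mdin/ — violates constraint 5: word begins with /j/ → not permitted
/mo.bmok/ — violates constraint 1: syllable 2 coda contains /k/, which is not a licensed coda consonant → not permitted
/jpa.jmon/ — violates constraint 5: word begins with /j/ → not permitted
/jap/ — violates constraint 5: word begins with /j/ → not permitted
/jsva.nan/ — violates constraint 5: word begins with /j/ → not permitted
/ba.mpu/ — σ1 onset /b/, coda /∅/ ok; σ2 onset /mp/ (2C), coda /∅/ ok → permitted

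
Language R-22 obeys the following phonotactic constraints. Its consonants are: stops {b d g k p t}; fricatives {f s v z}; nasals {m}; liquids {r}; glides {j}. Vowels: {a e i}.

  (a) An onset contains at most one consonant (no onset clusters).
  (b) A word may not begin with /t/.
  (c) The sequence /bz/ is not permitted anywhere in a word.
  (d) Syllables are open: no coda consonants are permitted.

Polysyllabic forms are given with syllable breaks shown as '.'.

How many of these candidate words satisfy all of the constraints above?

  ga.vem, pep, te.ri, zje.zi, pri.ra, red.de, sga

0

ga.vem — violates constraint (d): syllable 2 coda /m/ has 1 consonant (> 0) → phonotactically illegal
pep — violates constraint (d): syllable 1 coda /p/ has 1 consonant (> 0) → phonotactically illegal
te.ri — violates constraint (b): word begins with /t/ → phonotactically illegal
zje.zi — violates constraint (a): syllable 1 onset /zj/ has 2 consonants (> 1) → phonotactically illegal
pri.ra — violates constraint (a): syllable 1 onset /pr/ has 2 consonants (> 1) → phonotactically illegal
red.de — violates constraint (d): syllable 1 coda /d/ has 1 consonant (> 0) → phonotactically illegal
sga — violates constraint (a): syllable 1 onset /sg/ has 2 consonants (> 1) → phonotactically illegal
No form is phonotactically legal → 0.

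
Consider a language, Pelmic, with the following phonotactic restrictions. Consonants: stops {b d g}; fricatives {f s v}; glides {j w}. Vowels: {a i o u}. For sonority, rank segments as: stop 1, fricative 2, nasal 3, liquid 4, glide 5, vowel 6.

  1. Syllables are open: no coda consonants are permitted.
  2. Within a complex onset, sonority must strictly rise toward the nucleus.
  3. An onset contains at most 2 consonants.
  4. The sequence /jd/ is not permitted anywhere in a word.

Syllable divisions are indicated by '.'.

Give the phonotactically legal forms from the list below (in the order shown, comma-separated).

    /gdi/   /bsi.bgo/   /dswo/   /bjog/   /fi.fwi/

/gdi/ — violates constraint 2: syllable 1 onset /gd/: /g/ (stop, 1) → /d/ (stop, 1) does not rise → phonotactically illegal
/bsi.bgo/ — violates constraint 2: syllable 2 onset /bg/: /b/ (stop, 1) → /g/ (stop, 1) does not rise → phonotactically illegal
/dswo/ — violates constraint 3: syllable 1 onset /dsw/ has 3 consonants (> 2) → phonotactically illegal
/bjog/ — violates constraint 1: syllable 1 coda /g/ has 1 consonant (> 0) → phonotactically illegal
/fi.fwi/ — σ1 onset /f/, coda /∅/ ok; σ2 onset /fw/ (2→5 rises), coda /∅/ ok → phonotactically legal

/fi.fwi/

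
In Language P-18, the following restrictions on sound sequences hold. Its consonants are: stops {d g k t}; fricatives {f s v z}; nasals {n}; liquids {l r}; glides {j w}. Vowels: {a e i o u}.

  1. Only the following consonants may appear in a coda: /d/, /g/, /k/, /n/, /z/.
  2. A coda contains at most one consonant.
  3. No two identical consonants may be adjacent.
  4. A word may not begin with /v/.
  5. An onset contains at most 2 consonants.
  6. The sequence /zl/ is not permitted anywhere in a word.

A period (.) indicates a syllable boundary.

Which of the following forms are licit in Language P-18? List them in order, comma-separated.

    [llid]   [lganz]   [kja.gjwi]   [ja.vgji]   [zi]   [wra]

[zi], [wra]

[llid] — violates constraint 3: adjacent identical consonants /ll/ → illicit
[lganz] — violates constraint 2: syllable 1 coda /nz/ has 2 consonants (> 1) → illicit
[kja.gjwi] — violates constraint 5: syllable 2 onset /gjw/ has 3 consonants (> 2) → illicit
[ja.vgji] — violates constraint 5: syllable 2 onset /vgj/ has 3 consonants (> 2) → illicit
[zi] — σ1 onset /z/, coda /∅/ ok → licit
[wra] — σ1 onset /wr/ (2C), coda /∅/ ok → licit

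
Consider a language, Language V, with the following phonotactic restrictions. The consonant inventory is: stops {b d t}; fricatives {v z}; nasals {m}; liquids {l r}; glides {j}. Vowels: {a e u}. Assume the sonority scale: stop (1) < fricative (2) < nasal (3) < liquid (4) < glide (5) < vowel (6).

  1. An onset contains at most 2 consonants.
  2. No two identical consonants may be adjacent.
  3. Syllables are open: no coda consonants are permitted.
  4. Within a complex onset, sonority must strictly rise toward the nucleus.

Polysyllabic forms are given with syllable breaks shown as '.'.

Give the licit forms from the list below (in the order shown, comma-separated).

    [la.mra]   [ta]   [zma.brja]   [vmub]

[la.mra], [ta]

[la.mra] — σ1 onset /l/, coda /∅/ ok; σ2 onset /mr/ (3→4 rises), coda /∅/ ok → licit
[ta] — σ1 onset /t/, coda /∅/ ok → licit
[zma.brja] — violates constraint 1: syllable 2 onset /brj/ has 3 consonants (> 2) → illicit
[vmub] — violates constraint 3: syllable 1 coda /b/ has 1 consonant (> 0) → illicit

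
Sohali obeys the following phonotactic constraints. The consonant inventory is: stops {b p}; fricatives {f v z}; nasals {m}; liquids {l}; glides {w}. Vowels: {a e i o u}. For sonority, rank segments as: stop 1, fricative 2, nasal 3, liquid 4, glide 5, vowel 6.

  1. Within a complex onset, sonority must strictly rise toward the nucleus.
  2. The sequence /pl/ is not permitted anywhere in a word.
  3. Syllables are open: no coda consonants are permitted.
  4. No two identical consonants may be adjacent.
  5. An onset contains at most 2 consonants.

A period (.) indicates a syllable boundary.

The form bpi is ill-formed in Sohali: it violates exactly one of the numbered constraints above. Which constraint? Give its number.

1

bpi: syllable 1 onset /bp/: /b/ (stop, 1) → /p/ (stop, 1) does not rise.
This is a violation of constraint 1: "Within a complex onset, sonority must strictly rise toward the nucleus."
The remaining constraints (2, 3, 4, 5) are satisfied.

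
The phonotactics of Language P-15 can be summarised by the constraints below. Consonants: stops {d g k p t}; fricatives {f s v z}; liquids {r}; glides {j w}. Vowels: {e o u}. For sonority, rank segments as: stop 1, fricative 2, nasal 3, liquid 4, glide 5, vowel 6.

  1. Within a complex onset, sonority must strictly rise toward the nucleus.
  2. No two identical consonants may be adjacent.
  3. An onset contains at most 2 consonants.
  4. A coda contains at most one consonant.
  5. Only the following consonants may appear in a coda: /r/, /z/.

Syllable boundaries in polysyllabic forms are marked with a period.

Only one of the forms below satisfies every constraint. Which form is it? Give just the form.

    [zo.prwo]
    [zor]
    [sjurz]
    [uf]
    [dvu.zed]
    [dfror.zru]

[zor]

[zo.prwo] — violates constraint 3: syllable 2 onset /prw/ has 3 consonants (> 2) → not permitted
[zor] — σ1 onset /z/, coda /r/ ok → permitted
[sjurz] — violates constraint 4: syllable 1 coda /rz/ has 2 consonants (> 1) → not permitted
[uf] — violates constraint 5: syllable 1 coda contains /f/, which is not a licensed coda consonant → not permitted
[dvu.zed] — violates constraint 5: syllable 2 coda contains /d/, which is not a licensed coda consonant → not permitted
[dfror.zru] — violates constraint 3: syllable 1 onset /dfr/ has 3 consonants (> 2) → not permitted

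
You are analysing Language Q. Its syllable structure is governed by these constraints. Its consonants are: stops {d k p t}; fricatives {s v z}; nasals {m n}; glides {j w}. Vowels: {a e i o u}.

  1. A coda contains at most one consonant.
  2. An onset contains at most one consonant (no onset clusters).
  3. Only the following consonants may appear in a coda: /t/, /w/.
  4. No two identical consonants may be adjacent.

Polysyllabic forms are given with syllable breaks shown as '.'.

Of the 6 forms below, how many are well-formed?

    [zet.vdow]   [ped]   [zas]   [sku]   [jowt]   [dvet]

0

[zet.vdow] — violates constraint 2: syllable 2 onset /vd/ has 2 consonants (> 1) → ill-formed
[ped] — violates constraint 3: syllable 1 coda contains /d/, which is not a licensed coda consonant → ill-formed
[zas] — violates constraint 3: syllable 1 coda contains /s/, which is not a licensed coda consonant → ill-formed
[sku] — violates constraint 2: syllable 1 onset /sk/ has 2 consonants (> 1) → ill-formed
[jowt] — violates constraint 1: syllable 1 coda /wt/ has 2 consonants (> 1) → ill-formed
[dvet] — violates constraint 2: syllable 1 onset /dv/ has 2 consonants (> 1) → ill-formed
No form is well-formed → 0.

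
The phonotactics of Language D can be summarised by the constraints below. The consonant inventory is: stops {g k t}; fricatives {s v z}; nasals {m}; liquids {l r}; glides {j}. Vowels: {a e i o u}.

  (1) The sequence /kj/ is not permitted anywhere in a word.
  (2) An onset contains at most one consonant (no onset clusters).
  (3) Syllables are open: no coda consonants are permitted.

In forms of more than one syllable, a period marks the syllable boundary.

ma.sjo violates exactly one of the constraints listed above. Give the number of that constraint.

2

ma.sjo: syllable 2 onset /sj/ has 2 consonants (> 1).
This is a violation of constraint 2: "An onset contains at most one consonant (no onset clusters)."
The remaining constraints (1, 3) are satisfied.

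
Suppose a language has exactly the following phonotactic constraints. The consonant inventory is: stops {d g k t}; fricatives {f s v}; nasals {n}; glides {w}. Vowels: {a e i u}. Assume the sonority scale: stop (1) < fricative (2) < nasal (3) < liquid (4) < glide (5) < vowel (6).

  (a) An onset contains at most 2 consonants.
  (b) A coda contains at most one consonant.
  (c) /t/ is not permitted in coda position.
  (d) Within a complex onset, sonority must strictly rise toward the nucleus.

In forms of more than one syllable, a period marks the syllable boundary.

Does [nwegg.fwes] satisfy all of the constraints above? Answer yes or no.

no

[nwegg.fwes] — violates constraint (b): syllable 1 coda /gg/ has 2 consonants (> 1) → ill-formed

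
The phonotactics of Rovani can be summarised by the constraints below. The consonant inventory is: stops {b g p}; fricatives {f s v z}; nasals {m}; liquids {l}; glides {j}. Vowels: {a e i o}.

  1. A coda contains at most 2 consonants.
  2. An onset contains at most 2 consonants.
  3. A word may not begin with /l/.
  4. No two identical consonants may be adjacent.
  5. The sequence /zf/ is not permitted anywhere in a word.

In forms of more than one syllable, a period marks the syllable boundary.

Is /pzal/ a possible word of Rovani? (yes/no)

/pzal/ — σ1 onset /pz/ (2C), coda /l/ ok → well-formed

yes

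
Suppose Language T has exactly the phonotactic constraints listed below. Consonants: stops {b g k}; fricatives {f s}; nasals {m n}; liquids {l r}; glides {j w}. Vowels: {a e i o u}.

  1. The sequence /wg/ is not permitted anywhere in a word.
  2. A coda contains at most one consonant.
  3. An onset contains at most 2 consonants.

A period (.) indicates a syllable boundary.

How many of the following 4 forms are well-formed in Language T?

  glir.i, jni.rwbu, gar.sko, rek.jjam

glir.i — σ1 onset /gl/ (2C), coda /r/ ok; σ2 onset /∅/, coda /∅/ ok → well-formed
jni.rwbu — violates constraint 3: syllable 2 onset /rwb/ has 3 consonants (> 2) → ill-formed
gar.sko — σ1 onset /g/, coda /r/ ok; σ2 onset /sk/ (2C), coda /∅/ ok → well-formed
rek.jjam — σ1 onset /r/, coda /k/ ok; σ2 onset /jj/ (2C), coda /m/ ok → well-formed
Well-formed: glir.i, gar.sko, rek.jjam → 3.

3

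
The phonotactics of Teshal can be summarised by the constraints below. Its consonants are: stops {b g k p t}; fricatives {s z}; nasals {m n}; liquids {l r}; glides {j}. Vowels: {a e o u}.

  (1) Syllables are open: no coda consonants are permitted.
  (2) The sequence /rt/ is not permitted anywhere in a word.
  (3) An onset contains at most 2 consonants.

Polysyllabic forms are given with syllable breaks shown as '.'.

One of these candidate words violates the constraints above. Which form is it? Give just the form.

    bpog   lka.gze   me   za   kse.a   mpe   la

bpog

bpog — violates constraint 1: syllable 1 coda /g/ has 1 consonant (> 0) → ill-formed
lka.gze — σ1 onset /lk/ (2C), coda /∅/ ok; σ2 onset /gz/ (2C), coda /∅/ ok → well-formed
me — σ1 onset /m/, coda /∅/ ok → well-formed
za — σ1 onset /z/, coda /∅/ ok → well-formed
kse.a — σ1 onset /ks/ (2C), coda /∅/ ok; σ2 onset /∅/, coda /∅/ ok → well-formed
mpe — σ1 onset /mp/ (2C), coda /∅/ ok → well-formed
la — σ1 onset /l/, coda /∅/ ok → well-formed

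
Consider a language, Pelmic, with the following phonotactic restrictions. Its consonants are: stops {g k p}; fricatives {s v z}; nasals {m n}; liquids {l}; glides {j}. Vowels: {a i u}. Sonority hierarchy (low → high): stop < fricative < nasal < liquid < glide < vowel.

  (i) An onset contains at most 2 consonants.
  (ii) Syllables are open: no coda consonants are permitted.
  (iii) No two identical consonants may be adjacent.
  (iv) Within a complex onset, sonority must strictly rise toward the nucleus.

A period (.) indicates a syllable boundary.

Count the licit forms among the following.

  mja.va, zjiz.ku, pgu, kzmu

1

mja.va — σ1 onset /mj/ (3→5 rises), coda /∅/ ok; σ2 onset /v/, coda /∅/ ok → licit
zjiz.ku — violates constraint (ii): syllable 1 coda /z/ has 1 consonant (> 0) → illicit
pgu — violates constraint (iv): syllable 1 onset /pg/: /p/ (stop, 1) → /g/ (stop, 1) does not rise → illicit
kzmu — violates constraint (i): syllable 1 onset /kzm/ has 3 consonants (> 2) → illicit
Licit: mja.va → 1.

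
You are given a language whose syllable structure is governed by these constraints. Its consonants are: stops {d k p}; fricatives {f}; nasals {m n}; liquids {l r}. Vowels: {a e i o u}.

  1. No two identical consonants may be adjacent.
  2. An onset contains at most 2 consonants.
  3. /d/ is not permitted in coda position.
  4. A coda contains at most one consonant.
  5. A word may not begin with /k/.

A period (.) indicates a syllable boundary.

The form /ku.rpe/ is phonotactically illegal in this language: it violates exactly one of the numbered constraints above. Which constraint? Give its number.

5

/ku.rpe/: word begins with /k/.
This is a violation of constraint 5: "A word may not begin with /k/."
The remaining constraints (1, 2, 3, 4) are satisfied.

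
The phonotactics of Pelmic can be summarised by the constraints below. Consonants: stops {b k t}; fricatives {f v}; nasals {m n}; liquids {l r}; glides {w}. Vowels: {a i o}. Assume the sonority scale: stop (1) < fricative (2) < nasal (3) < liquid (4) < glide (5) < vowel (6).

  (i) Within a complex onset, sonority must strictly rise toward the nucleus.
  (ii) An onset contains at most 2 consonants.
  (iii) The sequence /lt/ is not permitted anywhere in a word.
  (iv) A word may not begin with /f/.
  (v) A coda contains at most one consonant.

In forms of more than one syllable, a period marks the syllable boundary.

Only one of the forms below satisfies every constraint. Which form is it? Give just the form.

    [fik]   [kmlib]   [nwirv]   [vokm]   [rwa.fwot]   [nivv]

[rwa.fwot]

[fik] — violates constraint (iv): word begins with /f/ → phonotactically illegal
[kmlib] — violates constraint (ii): syllable 1 onset /kml/ has 3 consonants (> 2) → phonotactically illegal
[nwirv] — violates constraint (v): syllable 1 coda /rv/ has 2 consonants (> 1) → phonotactically illegal
[vokm] — violates constraint (v): syllable 1 coda /km/ has 2 consonants (> 1) → phonotactically illegal
[rwa.fwot] — σ1 onset /rw/ (4→5 rises), coda /∅/ ok; σ2 onset /fw/ (2→5 rises), coda /t/ ok → phonotactically legal
[nivv] — violates constraint (v): syllable 1 coda /vv/ has 2 consonants (> 1) → phonotactically illegal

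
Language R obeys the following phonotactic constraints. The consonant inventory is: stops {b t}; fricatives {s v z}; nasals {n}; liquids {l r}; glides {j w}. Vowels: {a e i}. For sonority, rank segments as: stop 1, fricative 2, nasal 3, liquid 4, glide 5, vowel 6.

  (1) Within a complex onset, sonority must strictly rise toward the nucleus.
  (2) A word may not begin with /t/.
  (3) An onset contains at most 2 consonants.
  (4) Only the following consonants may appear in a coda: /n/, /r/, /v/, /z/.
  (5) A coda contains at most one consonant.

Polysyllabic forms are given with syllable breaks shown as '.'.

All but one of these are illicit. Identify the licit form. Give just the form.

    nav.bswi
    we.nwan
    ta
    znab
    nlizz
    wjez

nav.bswi — violates constraint 3: syllable 2 onset /bsw/ has 3 consonants (> 2) → illicit
we.nwan — σ1 onset /w/, coda /∅/ ok; σ2 onset /nw/ (3→5 rises), coda /n/ ok → licit
ta — violates constraint 2: word begins with /t/ → illicit
znab — violates constraint 4: syllable 1 coda contains /b/, which is not a licensed coda consonant → illicit
nlizz — violates constraint 5: syllable 1 coda /zz/ has 2 consonants (> 1) → illicit
wjez — violates constraint 1: syllable 1 onset /wj/: /w/ (glide, 5) → /j/ (glide, 5) does not rise → illicit

we.nwan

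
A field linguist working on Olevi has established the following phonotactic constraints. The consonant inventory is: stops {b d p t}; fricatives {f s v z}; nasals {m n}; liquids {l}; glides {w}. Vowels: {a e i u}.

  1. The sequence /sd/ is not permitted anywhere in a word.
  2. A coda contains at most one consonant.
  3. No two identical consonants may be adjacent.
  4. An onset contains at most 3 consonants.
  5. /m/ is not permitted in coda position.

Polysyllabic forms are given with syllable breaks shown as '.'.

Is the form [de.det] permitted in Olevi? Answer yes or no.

[de.det] — σ1 onset /d/, coda /∅/ ok; σ2 onset /d/, coda /t/ ok → permitted

yes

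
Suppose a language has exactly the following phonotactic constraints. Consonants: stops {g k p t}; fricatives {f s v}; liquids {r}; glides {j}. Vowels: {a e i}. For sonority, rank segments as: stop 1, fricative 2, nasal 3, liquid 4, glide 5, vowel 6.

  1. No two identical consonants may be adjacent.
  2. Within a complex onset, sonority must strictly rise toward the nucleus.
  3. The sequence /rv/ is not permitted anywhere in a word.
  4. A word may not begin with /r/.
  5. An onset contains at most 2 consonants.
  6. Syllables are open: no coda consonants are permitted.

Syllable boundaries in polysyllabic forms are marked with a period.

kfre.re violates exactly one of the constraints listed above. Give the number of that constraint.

kfre.re: syllable 1 onset /kfr/ has 3 consonants (> 2).
This is a violation of constraint 5: "An onset contains at most 2 consonants."
The remaining constraints (1, 2, 3, 4, 6) are satisfied.

5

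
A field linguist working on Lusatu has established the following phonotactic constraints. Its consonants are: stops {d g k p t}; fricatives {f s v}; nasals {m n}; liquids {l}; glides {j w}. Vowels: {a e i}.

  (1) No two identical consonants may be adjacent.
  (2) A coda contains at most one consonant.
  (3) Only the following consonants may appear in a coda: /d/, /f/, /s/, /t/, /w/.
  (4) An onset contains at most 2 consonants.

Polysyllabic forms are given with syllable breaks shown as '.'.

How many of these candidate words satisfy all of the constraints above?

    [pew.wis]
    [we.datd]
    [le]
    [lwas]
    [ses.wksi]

[pew.wis] — violates constraint 1: adjacent identical consonants /ww/ → ill-formed
[we.datd] — violates constraint 2: syllable 2 coda /td/ has 2 consonants (> 1) → ill-formed
[le] — σ1 onset /l/, coda /∅/ ok → well-formed
[lwas] — σ1 onset /lw/ (2C), coda /s/ ok → well-formed
[ses.wksi] — violates constraint 4: syllable 2 onset /wks/ has 3 consonants (> 2) → ill-formed
Well-formed: [le], [lwas] → 2.

2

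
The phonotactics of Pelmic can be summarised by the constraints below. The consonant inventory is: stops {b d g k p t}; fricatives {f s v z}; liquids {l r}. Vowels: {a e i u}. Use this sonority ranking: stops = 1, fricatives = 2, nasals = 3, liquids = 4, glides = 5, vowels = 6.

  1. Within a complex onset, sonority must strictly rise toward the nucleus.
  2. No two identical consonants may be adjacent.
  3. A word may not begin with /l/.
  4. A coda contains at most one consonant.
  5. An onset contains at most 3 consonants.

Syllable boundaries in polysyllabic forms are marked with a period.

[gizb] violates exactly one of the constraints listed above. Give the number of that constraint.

4

[gizb]: syllable 1 coda /zb/ has 2 consonants (> 1).
This is a violation of constraint 4: "A coda contains at most one consonant."
The remaining constraints (1, 2, 3, 5) are satisfied.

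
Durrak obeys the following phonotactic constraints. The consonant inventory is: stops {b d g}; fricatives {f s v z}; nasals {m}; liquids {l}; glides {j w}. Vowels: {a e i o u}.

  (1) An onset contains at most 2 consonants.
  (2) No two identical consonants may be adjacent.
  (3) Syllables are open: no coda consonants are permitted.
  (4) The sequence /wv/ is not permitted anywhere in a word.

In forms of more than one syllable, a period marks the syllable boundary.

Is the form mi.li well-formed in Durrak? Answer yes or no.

yes

mi.li — σ1 onset /m/, coda /∅/ ok; σ2 onset /l/, coda /∅/ ok → well-formed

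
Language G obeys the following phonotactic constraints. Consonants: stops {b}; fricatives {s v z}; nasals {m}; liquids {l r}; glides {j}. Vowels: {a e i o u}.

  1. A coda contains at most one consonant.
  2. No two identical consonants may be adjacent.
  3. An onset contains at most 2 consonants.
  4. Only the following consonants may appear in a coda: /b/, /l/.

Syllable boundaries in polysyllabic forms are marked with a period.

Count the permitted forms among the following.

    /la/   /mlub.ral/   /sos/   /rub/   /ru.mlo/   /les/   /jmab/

/la/ — σ1 onset /l/, coda /∅/ ok → permitted
/mlub.ral/ — σ1 onset /ml/ (2C), coda /b/ ok; σ2 onset /r/, coda /l/ ok → permitted
/sos/ — violates constraint 4: syllable 1 coda contains /s/, which is not a licensed coda consonant → not permitted
/rub/ — σ1 onset /r/, coda /b/ ok → permitted
/ru.mlo/ — σ1 onset /r/, coda /∅/ ok; σ2 onset /ml/ (2C), coda /∅/ ok → permitted
/les/ — violates constraint 4: syllable 1 coda contains /s/, which is not a licensed coda consonant → not permitted
/jmab/ — σ1 onset /jm/ (2C), coda /b/ ok → permitted
Permitted: /la/, /mlub.ral/, /rub/, /ru.mlo/, /jmab/ → 5.

5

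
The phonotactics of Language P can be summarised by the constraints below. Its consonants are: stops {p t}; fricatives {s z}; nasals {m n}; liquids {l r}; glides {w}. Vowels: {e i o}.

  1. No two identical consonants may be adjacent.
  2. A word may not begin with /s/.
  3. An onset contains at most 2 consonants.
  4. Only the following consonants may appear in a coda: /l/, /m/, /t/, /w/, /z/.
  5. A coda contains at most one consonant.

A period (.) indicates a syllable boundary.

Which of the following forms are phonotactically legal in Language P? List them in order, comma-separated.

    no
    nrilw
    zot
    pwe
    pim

no — σ1 onset /n/, coda /∅/ ok → phonotactically legal
nrilw — violates constraint 5: syllable 1 coda /lw/ has 2 consonants (> 1) → phonotactically illegal
zot — σ1 onset /z/, coda /t/ ok → phonotactically legal
pwe — σ1 onset /pw/ (2C), coda /∅/ ok → phonotactically legal
pim — σ1 onset /p/, coda /m/ ok → phonotactically legal

no, zot, pwe, pim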